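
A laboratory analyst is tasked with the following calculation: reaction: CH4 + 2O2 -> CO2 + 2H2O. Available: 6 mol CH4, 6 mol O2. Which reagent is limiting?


Mole ratio available / coefficient:
  CH4: 6/1 = 6.000
  O2: 6/2 = 3.000
Smaller ratio is limiting.

O2


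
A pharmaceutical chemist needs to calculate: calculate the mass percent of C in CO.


M(CO) = 1×12.01 + 1×16.0 = 28.01 g/mol
Mass of C = 1 × 12.01 = 12.01 g/mol
% C = 12.01/28.01 × 100 = 42.88%

42.88%


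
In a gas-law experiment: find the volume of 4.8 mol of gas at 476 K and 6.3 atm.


PV = nRT  (R = 0.08206 L·atm/(mol·K))
V = nRT/P = 4.8×0.08206×476/6.3
= 29.76 L

29.76 L


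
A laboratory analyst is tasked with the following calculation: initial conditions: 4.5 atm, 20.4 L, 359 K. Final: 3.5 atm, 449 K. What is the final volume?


P1V1/T1 = P2V2/T2
V2 = P1V1T2/(T1P2)
= 4.5×20.4×449/(359×3.5)
= 32.804 L

32.804 L


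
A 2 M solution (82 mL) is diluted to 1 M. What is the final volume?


C1V1 = C2V2
2 × 82 = 1 × V2
V2 = 164/1 = 164.0 mL

164.0 mL


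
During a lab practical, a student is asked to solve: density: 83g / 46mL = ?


ρ = mass/volume
= 83/46
= 1.804 g/mL

1.804 g/mL


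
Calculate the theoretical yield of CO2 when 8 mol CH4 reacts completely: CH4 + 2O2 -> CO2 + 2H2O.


Mole ratio CO2:CH4 = 1:1
n(CO2) = 8 × 1/1 = 8.000 mol
mass = 8.000 × 44.01 = 352.08 g

352.08 g


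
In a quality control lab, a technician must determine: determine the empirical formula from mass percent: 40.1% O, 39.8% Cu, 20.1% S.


Assume 100 g sample. Moles of each element:
  O: 40.1/16.0 = 2.506 mol
  Cu: 39.8/63.55 = 0.626 mol
  S: 20.1/32.07 = 0.627 mol
Divide by smallest (0.626):
  O: 2.506/0.626 = 4.0
  Cu: 0.626/0.626 = 1.0
  S: 0.627/0.626 = 1.0
Empirical formula: CuSO4

CuSO4


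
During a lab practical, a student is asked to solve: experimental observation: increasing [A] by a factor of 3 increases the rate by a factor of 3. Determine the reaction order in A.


rate ∝ [A]^n
3^n = 3 → n = 1
Order in A: 1

1


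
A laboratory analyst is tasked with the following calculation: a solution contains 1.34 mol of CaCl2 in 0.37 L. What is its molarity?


M = n/V = 1.34/0.37 = 3.622 mol/L

3.622 M


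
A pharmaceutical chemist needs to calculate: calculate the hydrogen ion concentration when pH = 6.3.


[H+] = 10^(-pH) = 10^(-6.3)
= 5.01×10^-7 M

5.01×10^-7 M


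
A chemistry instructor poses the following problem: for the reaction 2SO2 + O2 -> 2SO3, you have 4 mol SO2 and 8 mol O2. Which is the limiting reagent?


Mole ratio available / coefficient:
  SO2: 4/2 = 2.000
  O2: 8/1 = 8.000
Smaller ratio is limiting.

SO2


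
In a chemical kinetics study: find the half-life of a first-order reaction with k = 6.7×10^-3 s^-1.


t½ = ln2/k = 0.693147/(6.7×10^-3 s^-1)
= 103.5 s

103.5 s


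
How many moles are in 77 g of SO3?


M(SO3) = 80.07 g/mol
n = mass/M = 77/80.07 = 0.9617 mol

0.9617 mol


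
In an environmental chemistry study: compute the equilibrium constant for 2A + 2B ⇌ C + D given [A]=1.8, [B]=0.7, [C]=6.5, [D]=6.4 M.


Kc = [C][D]/([A]^2[B]^2)
= (6.5^1 × 6.4^1)/(1.8^2 × 0.7^2)
= 41.6/1.5876
= 26.20

26.20


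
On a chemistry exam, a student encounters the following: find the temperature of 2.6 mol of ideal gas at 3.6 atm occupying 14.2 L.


PV = nRT  (R = 0.08206 L·atm/(mol·K))
T = PV/(nR) = 3.6×14.2/(2.6×0.08206)
= 51.12/0.213356
= 239.60 K

239.60 K


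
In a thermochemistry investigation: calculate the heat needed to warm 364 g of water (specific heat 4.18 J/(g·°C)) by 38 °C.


q = mcΔT = 364 × 4.18 × 38
= 57817.76 J

57817.76 J


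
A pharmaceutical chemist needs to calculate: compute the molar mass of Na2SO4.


M(Na2SO4) = 2×22.99 + 1×32.07 + 4×16.0
= 45.98 + 32.07 + 64.0
= 142.05 g/mol

142.05 g/mol


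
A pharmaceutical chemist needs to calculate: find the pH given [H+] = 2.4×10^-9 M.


pH = -log10([H+]) = -log10(2.4×10^-9)
= 9 - log10(2.4)
= 9 - 0.38
= 8.62

8.62


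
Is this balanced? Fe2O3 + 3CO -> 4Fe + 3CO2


Equation: Fe2O3 + 3CO -> 4Fe + 3CO2
Check atoms: C: 3=3, Fe: 2≠4, O: 6=6
Not balanced

No, not balanced


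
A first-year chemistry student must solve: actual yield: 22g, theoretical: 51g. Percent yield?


% yield = actual/theoretical × 100
= 22/51 × 100
= 43.14%

43.14%


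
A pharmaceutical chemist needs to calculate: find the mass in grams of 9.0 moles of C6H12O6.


M(C6H12O6) = 180.16 g/mol
mass = n × M = 9.0 × 180.16 = 1621.44 g

1621.44 g


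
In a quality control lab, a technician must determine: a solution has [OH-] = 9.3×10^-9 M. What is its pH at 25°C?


pOH = -log10([OH-]) = -log10(9.3×10^-9)
= 9 - log10(9.3) = 8.03
pH = 14 - pOH = 14 - 8.03 = 5.97

5.97


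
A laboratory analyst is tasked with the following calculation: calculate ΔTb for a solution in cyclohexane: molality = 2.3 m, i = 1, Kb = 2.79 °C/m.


ΔTb = Kb × m × i
= 2.79 × 2.3 × 1
= 6.417 °C

6.417 °C


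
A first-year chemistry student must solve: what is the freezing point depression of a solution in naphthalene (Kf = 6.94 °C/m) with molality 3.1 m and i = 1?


ΔTf = Kf × m × i
= 6.94 × 3.1 × 1
= 21.514 °C

21.514 °C


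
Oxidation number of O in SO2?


O is usually -2
Oxidation number: -2

-2


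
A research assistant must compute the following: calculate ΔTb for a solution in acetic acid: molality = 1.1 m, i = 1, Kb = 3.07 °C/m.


ΔTb = Kb × m × i
= 3.07 × 1.1 × 1
= 3.377 °C

3.377 °C


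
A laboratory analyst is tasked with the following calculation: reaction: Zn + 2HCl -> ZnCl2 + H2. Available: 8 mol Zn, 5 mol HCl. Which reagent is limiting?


Mole ratio available / coefficient:
  Zn: 8/1 = 8.000
  HCl: 5/2 = 2.500
Smaller ratio is limiting.

HCl


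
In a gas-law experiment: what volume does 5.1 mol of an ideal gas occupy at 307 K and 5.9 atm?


PV = nRT  (R = 0.08206 L·atm/(mol·K))
V = nRT/P = 5.1×0.08206×307/5.9
= 21.776 L

21.776 L


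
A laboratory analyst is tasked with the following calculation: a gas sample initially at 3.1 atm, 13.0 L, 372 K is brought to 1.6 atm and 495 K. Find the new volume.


P1V1/T1 = P2V2/T2
V2 = P1V1T2/(T1P2)
= 3.1×13.0×495/(372×1.6)
= 33.516 L

33.516 L


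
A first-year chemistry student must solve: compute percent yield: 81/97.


% yield = actual/theoretical × 100
= 81/97 × 100
= 83.51%

83.51%


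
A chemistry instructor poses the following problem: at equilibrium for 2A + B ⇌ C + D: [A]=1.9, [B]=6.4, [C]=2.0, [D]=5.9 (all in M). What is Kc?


Kc = [C][D]/([A]^2[B])
= (2.0^1 × 5.9^1)/(1.9^2 × 6.4^1)
= 11.8/23.104
= 0.5107

0.5107


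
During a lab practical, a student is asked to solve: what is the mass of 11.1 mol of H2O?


M(H2O) = 18.02 g/mol
mass = n × M = 11.1 × 18.02 = 200.02 g

200.02 g


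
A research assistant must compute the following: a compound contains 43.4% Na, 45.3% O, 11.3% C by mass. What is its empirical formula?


Assume 100 g sample. Moles of each element:
  Na: 43.4/22.99 = 1.888 mol
  O: 45.3/16.0 = 2.831 mol
  C: 11.3/12.01 = 0.941 mol
Divide by smallest (0.941):
  Na: 1.888/0.941 = 2.01
  O: 2.831/0.941 = 3.01
  C: 0.941/0.941 = 1.0
Empirical formula: Na2CO3

Na2CO3


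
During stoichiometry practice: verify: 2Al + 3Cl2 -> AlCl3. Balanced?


Equation: 2Al + 3Cl2 -> AlCl3
Check atoms: Al: 2≠1, Cl: 6≠3
Not balanced

No, not balanced


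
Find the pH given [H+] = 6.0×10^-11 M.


pH = -log10([H+]) = -log10(6.0×10^-11)
= 11 - log10(6.0)
= 11 - 0.78
= 10.22

10.22


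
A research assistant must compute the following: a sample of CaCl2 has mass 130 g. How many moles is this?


M(CaCl2) = 110.98 g/mol
n = mass/M = 130/110.98 = 1.1714 mol

1.1714 mol


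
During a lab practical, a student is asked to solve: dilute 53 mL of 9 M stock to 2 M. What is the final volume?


C1V1 = C2V2
9 × 53 = 2 × V2
V2 = 477/2 = 238.5 mL

238.5 mL


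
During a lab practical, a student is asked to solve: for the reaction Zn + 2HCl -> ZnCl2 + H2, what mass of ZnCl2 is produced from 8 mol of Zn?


Mole ratio ZnCl2:Zn = 1:1
n(ZnCl2) = 8 × 1/1 = 8.000 mol
mass = 8.000 × 136.28 = 1090.24 g

1090.24 g


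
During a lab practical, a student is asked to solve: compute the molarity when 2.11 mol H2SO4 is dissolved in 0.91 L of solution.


M = n/V = 2.11/0.91 = 2.319 mol/L

2.319 M


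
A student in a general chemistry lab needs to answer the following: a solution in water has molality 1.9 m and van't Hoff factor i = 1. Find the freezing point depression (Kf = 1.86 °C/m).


ΔTf = Kf × m × i
= 1.86 × 1.9 × 1
= 3.534 °C

3.534 °C


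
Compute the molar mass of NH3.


M(NH3) = 1×14.01 + 3×1.008
= 14.01 + 3.02
= 17.03 g/mol

17.03 g/mol


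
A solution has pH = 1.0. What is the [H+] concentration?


[H+] = 10^(-pH) = 10^(-1.0)
= 1.0×10^-1 M

1.0×10^-1 M


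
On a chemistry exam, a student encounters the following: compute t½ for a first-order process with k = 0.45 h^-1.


t½ = ln2/k = 0.693147/(0.45 h^-1)
= 1.540 h

1.540 h


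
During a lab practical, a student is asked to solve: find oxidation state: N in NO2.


x + 2(-2) = 0, so x = +4
Oxidation number: +4

+4


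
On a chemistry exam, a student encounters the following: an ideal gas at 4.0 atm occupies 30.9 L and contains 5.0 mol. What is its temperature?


PV = nRT  (R = 0.08206 L·atm/(mol·K))
T = PV/(nR) = 4.0×30.9/(5.0×0.08206)
= 123.60/0.410300
= 301.24 K

301.24 K


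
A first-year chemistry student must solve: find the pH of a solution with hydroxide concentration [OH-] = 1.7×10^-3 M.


pOH = -log10([OH-]) = -log10(1.7×10^-3)
= 3 - log10(1.7) = 2.77
pH = 14 - pOH = 14 - 2.77 = 11.23

11.23


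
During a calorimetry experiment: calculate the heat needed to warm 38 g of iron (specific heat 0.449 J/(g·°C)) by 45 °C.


q = mcΔT = 38 × 0.449 × 45
= 767.79 J

767.79 J


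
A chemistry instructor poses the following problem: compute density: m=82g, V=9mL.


ρ = mass/volume
= 82/9
= 9.111 g/mL

9.111 g/mL


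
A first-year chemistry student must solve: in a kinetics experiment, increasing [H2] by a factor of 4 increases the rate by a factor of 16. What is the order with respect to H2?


rate ∝ [H2]^n
4^n = 16 → n = 2
Order in H2: 2

2


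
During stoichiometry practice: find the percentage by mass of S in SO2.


M(SO2) = 1×32.07 + 2×16.0 = 64.07 g/mol
Mass of S = 1 × 32.07 = 32.07 g/mol
% S = 32.07/64.07 × 100 = 50.05%

50.05%


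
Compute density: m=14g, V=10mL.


ρ = mass/volume
= 14/10
= 1.4 g/mL

1.4 g/mL


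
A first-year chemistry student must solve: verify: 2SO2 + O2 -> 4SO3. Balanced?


Equation: 2SO2 + O2 -> 4SO3
Check atoms: O: 6≠12, S: 2≠4
Not balanced

No, not balanced


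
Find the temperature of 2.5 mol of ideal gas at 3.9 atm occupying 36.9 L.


PV = nRT  (R = 0.08206 L·atm/(mol·K))
T = PV/(nR) = 3.9×36.9/(2.5×0.08206)
= 143.91/0.205150
= 701.49 K

701.49 K


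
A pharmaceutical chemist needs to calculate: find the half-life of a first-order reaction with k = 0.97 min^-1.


t½ = ln2/k = 0.693147/(0.97 min^-1)
= 0.7146 min

0.7146 min


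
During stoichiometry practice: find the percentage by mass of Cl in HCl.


M(HCl) = 1×1.008 + 1×35.45 = 36.458 g/mol
Mass of Cl = 1 × 35.45 = 35.45 g/mol
% Cl = 35.45/36.458 × 100 = 97.24%

97.24%


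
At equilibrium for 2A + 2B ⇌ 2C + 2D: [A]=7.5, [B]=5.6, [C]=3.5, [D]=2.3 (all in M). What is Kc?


Kc = [C]^2[D]^2/([A]^2[B]^2)
= (3.5^2 × 2.3^2)/(7.5^2 × 5.6^2)
= 64.8025/1764
= 0.03674

0.03674


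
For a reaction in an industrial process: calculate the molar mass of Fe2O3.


M(Fe2O3) = 2×55.85 + 3×16.0
= 111.7 + 48.0
= 159.7 g/mol

159.7 g/mol


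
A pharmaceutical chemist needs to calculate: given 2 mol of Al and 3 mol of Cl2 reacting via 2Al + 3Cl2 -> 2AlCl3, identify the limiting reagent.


Mole ratio available / coefficient:
  Al: 2/2 = 1.000
  Cl2: 3/3 = 1.000
Smaller ratio is limiting.

neither (stoichiometric); Al and Cl2 are fully consumed


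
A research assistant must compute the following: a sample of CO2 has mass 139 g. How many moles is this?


M(CO2) = 44.01 g/mol
n = mass/M = 139/44.01 = 3.1584 mol

3.1584 mol


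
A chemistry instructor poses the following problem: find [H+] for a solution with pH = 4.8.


[H+] = 10^(-pH) = 10^(-4.8)
= 1.58×10^-5 M

1.58×10^-5 M


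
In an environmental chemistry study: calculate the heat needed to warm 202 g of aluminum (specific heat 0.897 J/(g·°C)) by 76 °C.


q = mcΔT = 202 × 0.897 × 76
= 13770.74 J

13770.74 J


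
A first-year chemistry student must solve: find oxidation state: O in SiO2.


O is usually -2
Oxidation number: -2

-2


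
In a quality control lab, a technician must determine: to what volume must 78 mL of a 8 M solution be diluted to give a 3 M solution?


C1V1 = C2V2
8 × 78 = 3 × V2
V2 = 624/3 = 208.0 mL

208.0 mL


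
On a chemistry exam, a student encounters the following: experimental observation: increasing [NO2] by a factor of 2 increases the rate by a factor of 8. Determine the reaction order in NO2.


rate ∝ [NO2]^n
2^n = 8 → n = 3
Order in NO2: 3

3


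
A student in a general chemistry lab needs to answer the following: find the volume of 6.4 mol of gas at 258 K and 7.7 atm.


PV = nRT  (R = 0.08206 L·atm/(mol·K))
V = nRT/P = 6.4×0.08206×258/7.7
= 17.597 L

17.597 L


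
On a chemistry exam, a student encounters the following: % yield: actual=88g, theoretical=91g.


% yield = actual/theoretical × 100
= 88/91 × 100
= 96.7%

96.7%


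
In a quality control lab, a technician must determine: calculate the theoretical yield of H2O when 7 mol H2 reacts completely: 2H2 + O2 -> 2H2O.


Mole ratio H2O:H2 = 2:2
n(H2O) = 7 × 2/2 = 7.000 mol
mass = 7.000 × 18.02 = 126.14 g

126.14 g


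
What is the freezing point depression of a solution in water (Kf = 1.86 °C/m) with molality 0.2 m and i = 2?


ΔTf = Kf × m × i
= 1.86 × 0.2 × 2
= 0.744 °C

0.744 °C


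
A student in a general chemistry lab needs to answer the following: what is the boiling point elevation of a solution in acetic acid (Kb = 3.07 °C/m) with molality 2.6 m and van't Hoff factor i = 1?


ΔTb = Kb × m × i
= 3.07 × 2.6 × 1
= 7.982 °C

7.982 °C


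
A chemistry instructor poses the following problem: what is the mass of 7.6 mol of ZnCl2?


M(ZnCl2) = 136.28 g/mol
mass = n × M = 7.6 × 136.28 = 1035.73 g

1035.73 g


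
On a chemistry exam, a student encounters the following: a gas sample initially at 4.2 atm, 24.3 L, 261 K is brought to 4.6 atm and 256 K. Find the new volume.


P1V1/T1 = P2V2/T2
V2 = P1V1T2/(T1P2)
= 4.2×24.3×256/(261×4.6)
= 21.762 L

21.762 L


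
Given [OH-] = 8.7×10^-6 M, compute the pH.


pOH = -log10([OH-]) = -log10(8.7×10^-6)
= 6 - log10(8.7) = 5.06
pH = 14 - pOH = 14 - 5.06 = 8.94

8.94


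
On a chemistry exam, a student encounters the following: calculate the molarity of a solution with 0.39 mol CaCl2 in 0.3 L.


M = n/V = 0.39/0.3 = 1.300 mol/L

1.300 M


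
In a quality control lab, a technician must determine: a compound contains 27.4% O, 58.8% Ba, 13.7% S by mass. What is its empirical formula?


Assume 100 g sample. Moles of each element:
  O: 27.4/16.0 = 1.712 mol
  Ba: 58.8/137.33 = 0.428 mol
  S: 13.7/32.07 = 0.427 mol
Divide by smallest (0.427):
  O: 1.712/0.427 = 4.01
  Ba: 0.428/0.427 = 1.0
  S: 0.427/0.427 = 1.0
Empirical formula: BaSO4

BaSO4


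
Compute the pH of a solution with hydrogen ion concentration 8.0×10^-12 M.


pH = -log10([H+]) = -log10(8.0×10^-12)
= 12 - log10(8.0)
= 12 - 0.9
= 11.1

11.1


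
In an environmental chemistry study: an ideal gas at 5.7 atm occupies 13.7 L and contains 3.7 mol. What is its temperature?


PV = nRT  (R = 0.08206 L·atm/(mol·K))
T = PV/(nR) = 5.7×13.7/(3.7×0.08206)
= 78.09/0.303622
= 257.19 K

257.19 K


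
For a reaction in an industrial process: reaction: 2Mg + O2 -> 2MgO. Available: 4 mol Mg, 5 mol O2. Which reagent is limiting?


Mole ratio available / coefficient:
  Mg: 4/2 = 2.000
  O2: 5/1 = 5.000
Smaller ratio is limiting.

Mg


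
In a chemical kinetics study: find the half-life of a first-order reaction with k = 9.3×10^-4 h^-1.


t½ = ln2/k = 0.693147/(9.3×10^-4 h^-1)
= 745.3 h

745.3 h


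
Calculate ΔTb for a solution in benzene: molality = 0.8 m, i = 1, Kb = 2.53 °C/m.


ΔTb = Kb × m × i
= 2.53 × 0.8 × 1
= 2.024 °C

2.024 °C


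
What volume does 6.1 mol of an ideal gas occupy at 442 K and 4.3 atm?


PV = nRT  (R = 0.08206 L·atm/(mol·K))
V = nRT/P = 6.1×0.08206×442/4.3
= 51.454 L

51.454 L


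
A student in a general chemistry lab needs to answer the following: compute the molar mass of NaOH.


M(NaOH) = 1×22.99 + 1×16.0 + 1×1.008
= 22.99 + 16.0 + 1.01
= 40.0 g/mol

40.0 g/mol


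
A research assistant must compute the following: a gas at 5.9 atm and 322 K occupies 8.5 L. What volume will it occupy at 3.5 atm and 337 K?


P1V1/T1 = P2V2/T2
V2 = P1V1T2/(T1P2)
= 5.9×8.5×337/(322×3.5)
= 14.996 L

14.996 L


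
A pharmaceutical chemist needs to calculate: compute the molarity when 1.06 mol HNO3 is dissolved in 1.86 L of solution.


M = n/V = 1.06/1.86 = 0.570 mol/L

0.570 M


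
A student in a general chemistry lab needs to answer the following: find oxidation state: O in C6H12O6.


O is usually -2
Oxidation number: -2

-2


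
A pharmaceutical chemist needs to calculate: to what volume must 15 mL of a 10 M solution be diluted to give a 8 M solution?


C1V1 = C2V2
10 × 15 = 8 × V2
V2 = 150/8 = 18.75 mL

18.75 mL


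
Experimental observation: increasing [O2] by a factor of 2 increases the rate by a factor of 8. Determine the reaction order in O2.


rate ∝ [O2]^n
2^n = 8 → n = 3
Order in O2: 3

3


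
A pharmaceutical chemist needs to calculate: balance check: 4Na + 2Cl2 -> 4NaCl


Equation: 4Na + 2Cl2 -> 4NaCl
Check atoms: Cl: 4=4, Na: 4=4
Balanced

Yes, balanced


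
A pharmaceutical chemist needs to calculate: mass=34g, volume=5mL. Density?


ρ = mass/volume
= 34/5
= 6.8 g/mL

6.8 g/mL


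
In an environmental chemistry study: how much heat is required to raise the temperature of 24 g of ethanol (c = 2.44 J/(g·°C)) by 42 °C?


q = mcΔT = 24 × 2.44 × 42
= 2459.52 J

2459.52 J


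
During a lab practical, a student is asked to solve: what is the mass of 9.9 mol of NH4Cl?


M(NH4Cl) = 53.49 g/mol
mass = n × M = 9.9 × 53.49 = 529.55 g

529.55 g


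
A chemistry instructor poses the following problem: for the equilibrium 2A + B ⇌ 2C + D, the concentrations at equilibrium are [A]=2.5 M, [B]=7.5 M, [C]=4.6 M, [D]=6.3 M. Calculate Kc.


Kc = [C]^2[D]/([A]^2[B])
= (4.6^2 × 6.3^1)/(2.5^2 × 7.5^1)
= 133.308/46.875
= 2.844

2.844


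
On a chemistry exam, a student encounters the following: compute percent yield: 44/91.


% yield = actual/theoretical × 100
= 44/91 × 100
= 48.35%

48.35%


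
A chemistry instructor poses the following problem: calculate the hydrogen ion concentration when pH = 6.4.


[H+] = 10^(-pH) = 10^(-6.4)
= 3.98×10^-7 M

3.98×10^-7 M


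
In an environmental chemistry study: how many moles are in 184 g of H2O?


M(H2O) = 18.02 g/mol
n = mass/M = 184/18.02 = 10.2109 mol

10.2109 mol


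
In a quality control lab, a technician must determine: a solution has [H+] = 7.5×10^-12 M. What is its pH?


pH = -log10([H+]) = -log10(7.5×10^-12)
= 12 - log10(7.5)
= 12 - 0.88
= 11.12

11.12


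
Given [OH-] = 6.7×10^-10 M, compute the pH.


pOH = -log10([OH-]) = -log10(6.7×10^-10)
= 10 - log10(6.7) = 9.17
pH = 14 - pOH = 14 - 9.17 = 4.83

4.83


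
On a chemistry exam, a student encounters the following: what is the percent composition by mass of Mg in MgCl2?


M(MgCl2) = 1×24.31 + 2×35.45 = 95.21 g/mol
Mass of Mg = 1 × 24.31 = 24.31 g/mol
% Mg = 24.31/95.21 × 100 = 25.53%

25.53%


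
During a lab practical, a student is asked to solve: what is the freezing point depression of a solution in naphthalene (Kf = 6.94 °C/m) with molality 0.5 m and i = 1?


ΔTf = Kf × m × i
= 6.94 × 0.5 × 1
= 3.47 °C

3.47 °C


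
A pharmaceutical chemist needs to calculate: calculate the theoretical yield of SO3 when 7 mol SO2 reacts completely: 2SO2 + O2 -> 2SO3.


Mole ratio SO3:SO2 = 2:2
n(SO3) = 7 × 2/2 = 7.000 mol
mass = 7.000 × 80.07 = 560.49 g

560.49 g


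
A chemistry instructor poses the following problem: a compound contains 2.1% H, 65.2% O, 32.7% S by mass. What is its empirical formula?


Assume 100 g sample. Moles of each element:
  H: 2.1/1.008 = 2.083 mol
  O: 65.2/16.0 = 4.075 mol
  S: 32.7/32.07 = 1.02 mol
Divide by smallest (1.02):
  H: 2.083/1.02 = 2.04
  O: 4.075/1.02 = 4.0
  S: 1.02/1.02 = 1.0
Empirical formula: H2SO4

H2SO4


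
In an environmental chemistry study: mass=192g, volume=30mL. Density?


ρ = mass/volume
= 192/30
= 6.4 g/mL

6.4 g/mL


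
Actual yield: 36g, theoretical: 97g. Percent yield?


% yield = actual/theoretical × 100
= 36/97 × 100
= 37.11%

37.11%


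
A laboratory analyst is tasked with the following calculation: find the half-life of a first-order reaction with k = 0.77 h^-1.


t½ = ln2/k = 0.693147/(0.77 h^-1)
= 0.9002 h

0.9002 h


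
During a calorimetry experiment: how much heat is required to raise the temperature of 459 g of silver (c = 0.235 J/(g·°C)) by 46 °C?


q = mcΔT = 459 × 0.235 × 46
= 4961.79 J

4961.79 J


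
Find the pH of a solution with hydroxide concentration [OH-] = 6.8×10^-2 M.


pOH = -log10([OH-]) = -log10(6.8×10^-2)
= 2 - log10(6.8) = 1.17
pH = 14 - pOH = 14 - 1.17 = 12.83

12.83


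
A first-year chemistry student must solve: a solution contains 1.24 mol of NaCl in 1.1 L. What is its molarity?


M = n/V = 1.24/1.1 = 1.127 mol/L

1.127 M


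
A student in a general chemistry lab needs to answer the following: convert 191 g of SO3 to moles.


M(SO3) = 80.07 g/mol
n = mass/M = 191/80.07 = 2.3854 mol

2.3854 mol


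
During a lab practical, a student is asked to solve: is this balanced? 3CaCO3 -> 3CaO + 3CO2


Equation: 3CaCO3 -> 3CaO + 3CO2
Check atoms: C: 3=3, Ca: 3=3, O: 9=9
Balanced

Yes, balanced


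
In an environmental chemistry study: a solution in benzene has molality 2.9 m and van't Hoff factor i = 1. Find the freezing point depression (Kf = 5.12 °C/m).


ΔTf = Kf × m × i
= 5.12 × 2.9 × 1
= 14.848 °C

14.848 °C


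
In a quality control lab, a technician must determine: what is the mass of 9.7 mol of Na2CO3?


M(Na2CO3) = 105.99 g/mol
mass = n × M = 9.7 × 105.99 = 1028.10 g

1028.10 g


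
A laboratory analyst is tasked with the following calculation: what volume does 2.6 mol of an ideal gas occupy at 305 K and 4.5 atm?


PV = nRT  (R = 0.08206 L·atm/(mol·K))
V = nRT/P = 2.6×0.08206×305/4.5
= 14.461 L

14.461 L


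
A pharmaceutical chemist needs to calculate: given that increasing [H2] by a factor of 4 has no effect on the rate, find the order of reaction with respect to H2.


rate ∝ [H2]^n
rate ∝ [H2]^0
Order in H2: 0

0


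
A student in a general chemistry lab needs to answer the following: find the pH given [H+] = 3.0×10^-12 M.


pH = -log10([H+]) = -log10(3.0×10^-12)
= 12 - log10(3.0)
= 12 - 0.48
= 11.52

11.52


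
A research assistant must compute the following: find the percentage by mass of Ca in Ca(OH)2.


M(Ca(OH)2) = 1×40.08 + 2×16.0 + 2×1.008 = 74.096 g/mol
Mass of Ca = 1 × 40.08 = 40.08 g/mol
% Ca = 40.08/74.096 × 100 = 54.09%

54.09%


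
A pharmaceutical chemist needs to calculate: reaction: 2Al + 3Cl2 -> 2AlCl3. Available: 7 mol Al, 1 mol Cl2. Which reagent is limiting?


Mole ratio available / coefficient:
  Al: 7/2 = 3.500
  Cl2: 1/3 = 0.333
Smaller ratio is limiting.

Cl2


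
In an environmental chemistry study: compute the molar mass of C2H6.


M(C2H6) = 2×12.01 + 6×1.008
= 24.02 + 6.05
= 30.07 g/mol

30.07 g/mol


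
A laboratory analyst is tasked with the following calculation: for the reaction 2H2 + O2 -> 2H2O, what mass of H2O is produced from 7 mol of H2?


Mole ratio H2O:H2 = 2:2
n(H2O) = 7 × 2/2 = 7.000 mol
mass = 7.000 × 18.02 = 126.14 g

126.14 g


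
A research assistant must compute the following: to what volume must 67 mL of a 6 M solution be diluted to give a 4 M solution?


C1V1 = C2V2
6 × 67 = 4 × V2
V2 = 402/4 = 100.5 mL

100.5 mL


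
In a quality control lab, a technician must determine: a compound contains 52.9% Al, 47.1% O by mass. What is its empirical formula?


Assume 100 g sample. Moles of each element:
  Al: 52.9/26.98 = 1.961 mol
  O: 47.1/16.0 = 2.944 mol
Divide by smallest (1.961):
  Al: 1.961/1.961 = 1.0
  O: 2.944/1.961 = 1.5
Multiply all ratios by 2 to obtain whole numbers.
Empirical formula: Al2O3

Al2O3


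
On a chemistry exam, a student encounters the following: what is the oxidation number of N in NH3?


x + 3(+1) = 0, so x = -3
Oxidation number: -3

-3


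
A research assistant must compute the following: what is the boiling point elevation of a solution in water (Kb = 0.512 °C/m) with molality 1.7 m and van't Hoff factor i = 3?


ΔTb = Kb × m × i
= 0.512 × 1.7 × 3
= 2.6112 °C

2.6112 °C


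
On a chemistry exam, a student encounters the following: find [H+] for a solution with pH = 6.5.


[H+] = 10^(-pH) = 10^(-6.5)
= 3.16×10^-7 M

3.16×10^-7 M


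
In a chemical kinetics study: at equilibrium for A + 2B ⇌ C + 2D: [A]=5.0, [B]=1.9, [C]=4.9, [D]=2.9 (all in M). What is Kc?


Kc = [C][D]^2/([A][B]^2)
= (4.9^1 × 2.9^2)/(5.0^1 × 1.9^2)
= 41.209/18.05
= 2.283

2.283


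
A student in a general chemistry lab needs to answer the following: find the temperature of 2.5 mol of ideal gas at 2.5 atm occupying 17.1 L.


PV = nRT  (R = 0.08206 L·atm/(mol·K))
T = PV/(nR) = 2.5×17.1/(2.5×0.08206)
= 42.75/0.205150
= 208.38 K

208.38 K


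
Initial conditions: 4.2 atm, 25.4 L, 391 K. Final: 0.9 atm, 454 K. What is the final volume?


P1V1/T1 = P2V2/T2
V2 = P1V1T2/(T1P2)
= 4.2×25.4×454/(391×0.9)
= 137.632 L

137.632 L


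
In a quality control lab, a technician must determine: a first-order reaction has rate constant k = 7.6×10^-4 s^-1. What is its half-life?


t½ = ln2/k = 0.693147/(7.6×10^-4 s^-1)
= 912.0 s

912.0 s


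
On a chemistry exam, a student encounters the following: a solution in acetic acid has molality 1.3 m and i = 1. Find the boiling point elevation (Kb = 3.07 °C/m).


ΔTb = Kb × m × i
= 3.07 × 1.3 × 1
= 3.991 °C

3.991 °C


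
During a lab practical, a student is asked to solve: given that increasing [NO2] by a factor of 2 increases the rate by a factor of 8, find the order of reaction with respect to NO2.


rate ∝ [NO2]^n
2^n = 8 → n = 3
Order in NO2: 3

3


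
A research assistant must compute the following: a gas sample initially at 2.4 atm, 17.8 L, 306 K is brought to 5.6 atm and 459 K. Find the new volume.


P1V1/T1 = P2V2/T2
V2 = P1V1T2/(T1P2)
= 2.4×17.8×459/(306×5.6)
= 11.443 L

11.443 L


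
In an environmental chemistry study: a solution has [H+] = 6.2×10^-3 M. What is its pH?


pH = -log10([H+]) = -log10(6.2×10^-3)
= 3 - log10(6.2)
= 3 - 0.79
= 2.21

2.21


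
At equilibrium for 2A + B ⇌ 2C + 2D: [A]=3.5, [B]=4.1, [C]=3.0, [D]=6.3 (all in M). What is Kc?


Kc = [C]^2[D]^2/([A]^2[B])
= (3.0^2 × 6.3^2)/(3.5^2 × 4.1^1)
= 357.21/50.225
= 7.112

7.112


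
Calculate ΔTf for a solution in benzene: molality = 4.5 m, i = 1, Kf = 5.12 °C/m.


ΔTf = Kf × m × i
= 5.12 × 4.5 × 1
= 23.04 °C

23.04 °C


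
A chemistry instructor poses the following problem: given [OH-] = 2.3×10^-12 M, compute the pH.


pOH = -log10([OH-]) = -log10(2.3×10^-12)
= 12 - log10(2.3) = 11.64
pH = 14 - pOH = 14 - 11.64 = 2.36

2.36


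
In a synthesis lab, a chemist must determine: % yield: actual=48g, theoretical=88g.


% yield = actual/theoretical × 100
= 48/88 × 100
= 54.55%

54.55%


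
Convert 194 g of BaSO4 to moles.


M(BaSO4) = 233.4 g/mol
n = mass/M = 194/233.4 = 0.8312 mol

0.8312 mol


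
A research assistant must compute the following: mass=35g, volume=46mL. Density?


ρ = mass/volume
= 35/46
= 0.761 g/mL

0.761 g/mL


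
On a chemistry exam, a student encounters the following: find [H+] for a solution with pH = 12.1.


[H+] = 10^(-pH) = 10^(-12.1)
= 7.94×10^-13 M

7.94×10^-13 M


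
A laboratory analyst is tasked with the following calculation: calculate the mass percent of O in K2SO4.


M(K2SO4) = 2×39.1 + 1×32.07 + 4×16.0 = 174.27 g/mol
Mass of O = 4 × 16.0 = 64.00 g/mol
% O = 64.00/174.27 × 100 = 36.72%

36.72%


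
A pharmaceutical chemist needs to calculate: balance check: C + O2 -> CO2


Equation: C + O2 -> CO2
Check atoms: C: 1=1, O: 2=2
Balanced

Yes, balanced


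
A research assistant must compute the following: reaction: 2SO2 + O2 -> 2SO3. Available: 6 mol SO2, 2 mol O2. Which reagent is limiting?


Mole ratio available / coefficient:
  SO2: 6/2 = 3.000
  O2: 2/1 = 2.000
Smaller ratio is limiting.

O2


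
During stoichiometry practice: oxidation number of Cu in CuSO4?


Sulfate is -2, so Cu = +2
Oxidation number: +2

+2


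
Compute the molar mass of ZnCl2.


M(ZnCl2) = 1×65.38 + 2×35.45
= 65.38 + 70.9
= 136.28 g/mol

136.28 g/mol


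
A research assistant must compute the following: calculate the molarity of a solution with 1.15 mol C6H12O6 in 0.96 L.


M = n/V = 1.15/0.96 = 1.198 mol/L

1.198 M


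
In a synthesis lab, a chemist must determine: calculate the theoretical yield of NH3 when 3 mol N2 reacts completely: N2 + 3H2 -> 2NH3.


Mole ratio NH3:N2 = 2:1
n(NH3) = 3 × 2/1 = 6.000 mol
mass = 6.000 × 17.03 = 102.18 g

102.18 g


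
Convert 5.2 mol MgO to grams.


M(MgO) = 40.31 g/mol
mass = n × M = 5.2 × 40.31 = 209.61 g

209.61 g


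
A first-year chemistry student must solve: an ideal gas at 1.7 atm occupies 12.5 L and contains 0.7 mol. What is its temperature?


PV = nRT  (R = 0.08206 L·atm/(mol·K))
T = PV/(nR) = 1.7×12.5/(0.7×0.08206)
= 21.25/0.057442
= 369.94 K

369.94 K


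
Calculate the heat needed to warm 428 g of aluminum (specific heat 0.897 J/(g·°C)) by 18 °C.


q = mcΔT = 428 × 0.897 × 18
= 6910.49 J

6910.49 J


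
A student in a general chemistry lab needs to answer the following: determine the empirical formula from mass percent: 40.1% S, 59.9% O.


Assume 100 g sample. Moles of each element:
  S: 40.1/32.07 = 1.25 mol
  O: 59.9/16.0 = 3.744 mol
Divide by smallest (1.25):
  S: 1.25/1.25 = 1.0
  O: 3.744/1.25 = 3.0
Empirical formula: SO3

SO3


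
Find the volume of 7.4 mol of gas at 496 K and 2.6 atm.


PV = nRT  (R = 0.08206 L·atm/(mol·K))
V = nRT/P = 7.4×0.08206×496/2.6
= 115.843 L

115.843 L


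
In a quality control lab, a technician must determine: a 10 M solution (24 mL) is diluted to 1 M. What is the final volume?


C1V1 = C2V2
10 × 24 = 1 × V2
V2 = 240/1 = 240.0 mL

240.0 mL


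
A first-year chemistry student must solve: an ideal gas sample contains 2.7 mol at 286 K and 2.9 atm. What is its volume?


PV = nRT  (R = 0.08206 L·atm/(mol·K))
V = nRT/P = 2.7×0.08206×286/2.9
= 21.851 L

21.851 L


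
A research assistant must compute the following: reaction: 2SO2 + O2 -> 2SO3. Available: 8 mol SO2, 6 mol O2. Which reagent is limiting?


Mole ratio available / coefficient:
  SO2: 8/2 = 4.000
  O2: 6/1 = 6.000
Smaller ratio is limiting.

SO2


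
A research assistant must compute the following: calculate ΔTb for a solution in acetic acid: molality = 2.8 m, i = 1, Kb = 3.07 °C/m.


ΔTb = Kb × m × i
= 3.07 × 2.8 × 1
= 8.596 °C

8.596 °C


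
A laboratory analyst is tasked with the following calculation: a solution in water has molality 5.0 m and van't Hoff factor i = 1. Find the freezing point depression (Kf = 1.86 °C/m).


ΔTf = Kf × m × i
= 1.86 × 5.0 × 1
= 9.3 °C

9.3 °C


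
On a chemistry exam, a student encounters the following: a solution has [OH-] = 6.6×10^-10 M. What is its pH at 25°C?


pOH = -log10([OH-]) = -log10(6.6×10^-10)
= 10 - log10(6.6) = 9.18
pH = 14 - pOH = 14 - 9.18 = 4.82

4.82


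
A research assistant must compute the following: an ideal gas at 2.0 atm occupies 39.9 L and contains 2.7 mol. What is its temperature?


PV = nRT  (R = 0.08206 L·atm/(mol·K))
T = PV/(nR) = 2.0×39.9/(2.7×0.08206)
= 79.80/0.221562
= 360.17 K

360.17 K


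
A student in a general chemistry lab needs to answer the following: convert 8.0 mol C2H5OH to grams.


M(C2H5OH) = 46.07 g/mol
mass = n × M = 8.0 × 46.07 = 368.56 g

368.56 g


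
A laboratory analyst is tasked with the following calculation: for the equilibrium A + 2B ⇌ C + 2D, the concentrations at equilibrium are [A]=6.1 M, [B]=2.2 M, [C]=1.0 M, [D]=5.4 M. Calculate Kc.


Kc = [C][D]^2/([A][B]^2)
= (1.0^1 × 5.4^2)/(6.1^1 × 2.2^2)
= 29.16/29.524
= 0.9877

0.9877


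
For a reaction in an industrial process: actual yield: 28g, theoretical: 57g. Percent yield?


% yield = actual/theoretical × 100
= 28/57 × 100
= 49.12%

49.12%


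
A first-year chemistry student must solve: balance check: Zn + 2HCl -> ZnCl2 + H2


Equation: Zn + 2HCl -> ZnCl2 + H2
Check atoms: Cl: 2=2, H: 2=2, Zn: 1=1
Balanced

Yes, balanced


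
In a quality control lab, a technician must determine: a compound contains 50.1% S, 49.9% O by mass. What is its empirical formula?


Assume 100 g sample. Moles of each element:
  S: 50.1/32.07 = 1.562 mol
  O: 49.9/16.0 = 3.119 mol
Divide by smallest (1.562):
  S: 1.562/1.562 = 1.0
  O: 3.119/1.562 = 2.0
Empirical formula: SO2

SO2


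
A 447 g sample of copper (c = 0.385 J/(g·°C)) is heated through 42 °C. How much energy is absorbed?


q = mcΔT = 447 × 0.385 × 42
= 7227.99 J

7227.99 J


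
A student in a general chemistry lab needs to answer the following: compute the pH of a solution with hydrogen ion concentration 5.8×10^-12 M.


pH = -log10([H+]) = -log10(5.8×10^-12)
= 12 - log10(5.8)
= 12 - 0.76
= 11.24

11.24


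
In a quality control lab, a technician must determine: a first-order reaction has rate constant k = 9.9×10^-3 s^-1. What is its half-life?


t½ = ln2/k = 0.693147/(9.9×10^-3 s^-1)
= 70.01 s

70.01 s


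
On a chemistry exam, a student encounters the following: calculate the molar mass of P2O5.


M(P2O5) = 2×30.97 + 5×16.0
= 61.94 + 80.0
= 141.94 g/mol

141.94 g/mol


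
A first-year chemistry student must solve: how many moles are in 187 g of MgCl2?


M(MgCl2) = 95.21 g/mol
n = mass/M = 187/95.21 = 1.9641 mol

1.9641 mol


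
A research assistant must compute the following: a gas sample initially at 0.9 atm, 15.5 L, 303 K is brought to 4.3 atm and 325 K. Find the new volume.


P1V1/T1 = P2V2/T2
V2 = P1V1T2/(T1P2)
= 0.9×15.5×325/(303×4.3)
= 3.48 L

3.48 L


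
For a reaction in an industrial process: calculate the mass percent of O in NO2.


M(NO2) = 1×14.01 + 2×16.0 = 46.01 g/mol
Mass of O = 2 × 16.0 = 32.00 g/mol
% O = 32.00/46.01 × 100 = 69.55%

69.55%


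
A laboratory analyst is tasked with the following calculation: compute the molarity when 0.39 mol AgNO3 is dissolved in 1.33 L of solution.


M = n/V = 0.39/1.33 = 0.293 mol/L

0.293 M


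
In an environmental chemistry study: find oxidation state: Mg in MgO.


Group 2 metal: +2
Oxidation number: +2

+2


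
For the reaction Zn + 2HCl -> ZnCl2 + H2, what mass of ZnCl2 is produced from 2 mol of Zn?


Mole ratio ZnCl2:Zn = 1:1
n(ZnCl2) = 2 × 1/1 = 2.000 mol
mass = 2.000 × 136.28 = 272.56 g

272.56 g


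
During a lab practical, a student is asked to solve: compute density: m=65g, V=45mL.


ρ = mass/volume
= 65/45
= 1.444 g/mL

1.444 g/mL


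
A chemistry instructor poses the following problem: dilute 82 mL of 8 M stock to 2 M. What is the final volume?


C1V1 = C2V2
8 × 82 = 2 × V2
V2 = 656/2 = 328.0 mL

328.0 mL


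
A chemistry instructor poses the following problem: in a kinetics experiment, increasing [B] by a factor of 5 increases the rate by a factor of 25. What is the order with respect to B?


rate ∝ [B]^n
5^n = 25 → n = 2
Order in B: 2

2


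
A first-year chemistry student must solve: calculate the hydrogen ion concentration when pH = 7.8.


[H+] = 10^(-pH) = 10^(-7.8)
= 1.58×10^-8 M

1.58×10^-8 M


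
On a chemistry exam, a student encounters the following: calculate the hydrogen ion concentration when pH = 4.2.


[H+] = 10^(-pH) = 10^(-4.2)
= 6.31×10^-5 M

6.31×10^-5 M


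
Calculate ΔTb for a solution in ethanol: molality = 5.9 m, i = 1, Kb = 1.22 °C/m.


ΔTb = Kb × m × i
= 1.22 × 5.9 × 1
= 7.198 °C

7.198 °C


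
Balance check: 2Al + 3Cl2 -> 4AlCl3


Equation: 2Al + 3Cl2 -> 4AlCl3
Check atoms: Al: 2≠4, Cl: 6≠12
Not balanced

No, not balanced


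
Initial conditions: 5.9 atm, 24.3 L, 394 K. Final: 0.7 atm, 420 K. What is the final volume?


P1V1/T1 = P2V2/T2
V2 = P1V1T2/(T1P2)
= 5.9×24.3×420/(394×0.7)
= 218.33 L

218.33 L


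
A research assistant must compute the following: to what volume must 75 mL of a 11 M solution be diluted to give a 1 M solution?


C1V1 = C2V2
11 × 75 = 1 × V2
V2 = 825/1 = 825.0 mL

825.0 mL


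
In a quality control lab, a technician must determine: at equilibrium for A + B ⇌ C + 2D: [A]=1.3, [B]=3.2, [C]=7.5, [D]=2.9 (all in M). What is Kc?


Kc = [C][D]^2/([A][B])
= (7.5^1 × 2.9^2)/(1.3^1 × 3.2^1)
= 63.075/4.16
= 15.16

15.16


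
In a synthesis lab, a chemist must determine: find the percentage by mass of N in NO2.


M(NO2) = 1×14.01 + 2×16.0 = 46.01 g/mol
Mass of N = 1 × 14.01 = 14.01 g/mol
% N = 14.01/46.01 × 100 = 30.45%

30.45%


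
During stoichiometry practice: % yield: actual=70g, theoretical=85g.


% yield = actual/theoretical × 100
= 70/85 × 100
= 82.35%

82.35%


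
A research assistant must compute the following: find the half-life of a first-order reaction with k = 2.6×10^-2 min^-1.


t½ = ln2/k = 0.693147/(2.6×10^-2 min^-1)
= 26.66 min

26.66 min


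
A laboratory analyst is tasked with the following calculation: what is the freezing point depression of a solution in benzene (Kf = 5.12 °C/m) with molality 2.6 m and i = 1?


ΔTf = Kf × m × i
= 5.12 × 2.6 × 1
= 13.312 °C

13.312 °C


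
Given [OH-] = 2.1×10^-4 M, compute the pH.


pOH = -log10([OH-]) = -log10(2.1×10^-4)
= 4 - log10(2.1) = 3.68
pH = 14 - pOH = 14 - 3.68 = 10.32

10.32


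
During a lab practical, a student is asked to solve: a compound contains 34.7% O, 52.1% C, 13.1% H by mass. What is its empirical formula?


Assume 100 g sample. Moles of each element:
  O: 34.7/16.0 = 2.169 mol
  C: 52.1/12.01 = 4.338 mol
  H: 13.1/1.008 = 12.996 mol
Divide by smallest (2.169):
  O: 2.169/2.169 = 1.0
  C: 4.338/2.169 = 2.0
  H: 12.996/2.169 = 5.99
Empirical formula: C2H6O

C2H6O


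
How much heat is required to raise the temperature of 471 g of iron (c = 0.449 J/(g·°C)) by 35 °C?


q = mcΔT = 471 × 0.449 × 35
= 7401.77 J

7401.77 J


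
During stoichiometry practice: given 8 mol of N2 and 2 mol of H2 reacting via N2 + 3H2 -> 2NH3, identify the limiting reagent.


Mole ratio available / coefficient:
  N2: 8/1 = 8.000
  H2: 2/3 = 0.667
Smaller ratio is limiting.

H2


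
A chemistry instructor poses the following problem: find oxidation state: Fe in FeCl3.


x + 3(-1) = 0, so x = +3
Oxidation number: +3

+3
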